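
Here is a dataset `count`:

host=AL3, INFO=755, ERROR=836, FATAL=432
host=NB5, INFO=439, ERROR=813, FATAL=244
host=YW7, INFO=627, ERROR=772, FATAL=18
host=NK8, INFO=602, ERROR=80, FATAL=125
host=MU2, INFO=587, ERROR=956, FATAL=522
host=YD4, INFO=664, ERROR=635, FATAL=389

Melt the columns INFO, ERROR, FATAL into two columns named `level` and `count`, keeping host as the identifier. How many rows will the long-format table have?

18

6 host values × 3 melted columns = 18 rows.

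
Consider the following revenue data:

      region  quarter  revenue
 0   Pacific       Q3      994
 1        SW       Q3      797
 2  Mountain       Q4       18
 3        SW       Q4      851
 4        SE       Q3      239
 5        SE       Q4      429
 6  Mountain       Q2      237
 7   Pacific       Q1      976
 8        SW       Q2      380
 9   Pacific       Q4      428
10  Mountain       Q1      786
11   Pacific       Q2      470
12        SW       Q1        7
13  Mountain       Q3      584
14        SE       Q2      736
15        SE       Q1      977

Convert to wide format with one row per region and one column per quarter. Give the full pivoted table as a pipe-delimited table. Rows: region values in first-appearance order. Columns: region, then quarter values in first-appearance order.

Columns: region plus the 4 distinct quarter values (Q3, Q4, Q2, Q1).
For example, row Pacific column Q3 takes revenue=994 from the long row (Pacific, Q3).

| region | Q3 | Q4 | Q2 | Q1 |
| Pacific | 994 | 428 | 470 | 976 |
| SW | 797 | 851 | 380 | 7 |
| Mountain | 584 | 18 | 237 | 786 |
| SE | 239 | 429 | 736 | 977 |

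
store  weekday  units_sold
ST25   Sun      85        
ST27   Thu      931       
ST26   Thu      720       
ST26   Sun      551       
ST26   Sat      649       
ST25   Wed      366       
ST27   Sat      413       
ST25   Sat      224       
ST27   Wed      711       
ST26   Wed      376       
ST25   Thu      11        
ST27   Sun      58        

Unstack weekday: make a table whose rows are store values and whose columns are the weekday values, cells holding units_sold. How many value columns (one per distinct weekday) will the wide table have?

4 distinct weekday values: Wed, Sat, Sun, Thu.

4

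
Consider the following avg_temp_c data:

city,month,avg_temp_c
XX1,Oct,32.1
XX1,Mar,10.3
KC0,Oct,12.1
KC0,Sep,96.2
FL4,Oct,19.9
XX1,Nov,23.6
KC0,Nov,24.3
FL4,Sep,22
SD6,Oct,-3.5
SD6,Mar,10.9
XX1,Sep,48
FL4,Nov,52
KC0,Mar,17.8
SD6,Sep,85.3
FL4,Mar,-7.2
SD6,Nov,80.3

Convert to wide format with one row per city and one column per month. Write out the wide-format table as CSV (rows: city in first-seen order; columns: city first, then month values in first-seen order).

city,Oct,Mar,Sep,Nov
XX1,32.1,10.3,48,23.6
KC0,12.1,17.8,96.2,24.3
FL4,19.9,-7.2,22,52
SD6,-3.5,10.9,85.3,80.3

Columns: city plus the 4 distinct month values (Oct, Mar, Sep, Nov).
For example, row XX1 column Oct takes avg_temp_c=32.1 from the long row (XX1, Oct).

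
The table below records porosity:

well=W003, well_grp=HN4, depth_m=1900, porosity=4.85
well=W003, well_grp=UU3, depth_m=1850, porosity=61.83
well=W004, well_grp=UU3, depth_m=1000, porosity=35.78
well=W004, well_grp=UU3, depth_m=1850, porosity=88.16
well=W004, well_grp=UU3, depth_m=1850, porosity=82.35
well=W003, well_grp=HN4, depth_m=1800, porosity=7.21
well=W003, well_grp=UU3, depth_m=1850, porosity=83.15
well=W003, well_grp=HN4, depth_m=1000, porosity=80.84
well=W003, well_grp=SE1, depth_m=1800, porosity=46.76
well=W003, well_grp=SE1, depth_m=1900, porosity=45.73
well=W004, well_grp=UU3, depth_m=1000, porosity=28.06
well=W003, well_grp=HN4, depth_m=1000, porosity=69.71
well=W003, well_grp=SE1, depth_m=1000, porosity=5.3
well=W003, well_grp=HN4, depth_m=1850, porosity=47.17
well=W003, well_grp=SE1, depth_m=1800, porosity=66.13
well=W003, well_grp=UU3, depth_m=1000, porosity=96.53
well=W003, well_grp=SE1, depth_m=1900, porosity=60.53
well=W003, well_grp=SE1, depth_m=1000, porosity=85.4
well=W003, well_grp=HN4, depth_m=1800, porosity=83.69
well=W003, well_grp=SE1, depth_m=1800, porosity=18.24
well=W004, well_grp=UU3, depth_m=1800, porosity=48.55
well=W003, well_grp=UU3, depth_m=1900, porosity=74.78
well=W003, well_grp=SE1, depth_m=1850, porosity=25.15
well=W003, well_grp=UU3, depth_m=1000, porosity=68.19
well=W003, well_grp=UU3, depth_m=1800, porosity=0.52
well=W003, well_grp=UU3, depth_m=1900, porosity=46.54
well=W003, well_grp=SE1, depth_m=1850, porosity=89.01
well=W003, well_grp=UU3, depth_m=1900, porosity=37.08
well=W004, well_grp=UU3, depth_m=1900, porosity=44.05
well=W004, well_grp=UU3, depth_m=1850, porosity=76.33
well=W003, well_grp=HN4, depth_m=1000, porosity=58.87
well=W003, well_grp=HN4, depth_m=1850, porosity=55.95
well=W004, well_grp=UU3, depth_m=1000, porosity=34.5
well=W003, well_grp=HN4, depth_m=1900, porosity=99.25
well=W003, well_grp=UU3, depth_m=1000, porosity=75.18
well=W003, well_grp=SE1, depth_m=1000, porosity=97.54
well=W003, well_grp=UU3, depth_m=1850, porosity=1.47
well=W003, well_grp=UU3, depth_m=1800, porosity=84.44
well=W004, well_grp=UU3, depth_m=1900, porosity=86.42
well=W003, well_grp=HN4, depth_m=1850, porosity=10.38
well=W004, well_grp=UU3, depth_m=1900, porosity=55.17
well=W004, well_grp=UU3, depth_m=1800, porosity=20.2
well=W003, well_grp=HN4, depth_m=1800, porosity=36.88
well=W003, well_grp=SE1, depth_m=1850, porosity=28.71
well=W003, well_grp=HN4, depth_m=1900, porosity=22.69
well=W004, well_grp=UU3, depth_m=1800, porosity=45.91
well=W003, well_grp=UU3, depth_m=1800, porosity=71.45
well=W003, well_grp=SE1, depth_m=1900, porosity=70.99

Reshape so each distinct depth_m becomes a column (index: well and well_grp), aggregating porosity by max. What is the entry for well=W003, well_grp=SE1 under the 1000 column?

97.54

Rows with well=W003, well_grp=SE1 and depth_m=1000: porosity values are 5.3, 85.4, 97.54.
max(5.3, 85.4, 97.54) = 97.54.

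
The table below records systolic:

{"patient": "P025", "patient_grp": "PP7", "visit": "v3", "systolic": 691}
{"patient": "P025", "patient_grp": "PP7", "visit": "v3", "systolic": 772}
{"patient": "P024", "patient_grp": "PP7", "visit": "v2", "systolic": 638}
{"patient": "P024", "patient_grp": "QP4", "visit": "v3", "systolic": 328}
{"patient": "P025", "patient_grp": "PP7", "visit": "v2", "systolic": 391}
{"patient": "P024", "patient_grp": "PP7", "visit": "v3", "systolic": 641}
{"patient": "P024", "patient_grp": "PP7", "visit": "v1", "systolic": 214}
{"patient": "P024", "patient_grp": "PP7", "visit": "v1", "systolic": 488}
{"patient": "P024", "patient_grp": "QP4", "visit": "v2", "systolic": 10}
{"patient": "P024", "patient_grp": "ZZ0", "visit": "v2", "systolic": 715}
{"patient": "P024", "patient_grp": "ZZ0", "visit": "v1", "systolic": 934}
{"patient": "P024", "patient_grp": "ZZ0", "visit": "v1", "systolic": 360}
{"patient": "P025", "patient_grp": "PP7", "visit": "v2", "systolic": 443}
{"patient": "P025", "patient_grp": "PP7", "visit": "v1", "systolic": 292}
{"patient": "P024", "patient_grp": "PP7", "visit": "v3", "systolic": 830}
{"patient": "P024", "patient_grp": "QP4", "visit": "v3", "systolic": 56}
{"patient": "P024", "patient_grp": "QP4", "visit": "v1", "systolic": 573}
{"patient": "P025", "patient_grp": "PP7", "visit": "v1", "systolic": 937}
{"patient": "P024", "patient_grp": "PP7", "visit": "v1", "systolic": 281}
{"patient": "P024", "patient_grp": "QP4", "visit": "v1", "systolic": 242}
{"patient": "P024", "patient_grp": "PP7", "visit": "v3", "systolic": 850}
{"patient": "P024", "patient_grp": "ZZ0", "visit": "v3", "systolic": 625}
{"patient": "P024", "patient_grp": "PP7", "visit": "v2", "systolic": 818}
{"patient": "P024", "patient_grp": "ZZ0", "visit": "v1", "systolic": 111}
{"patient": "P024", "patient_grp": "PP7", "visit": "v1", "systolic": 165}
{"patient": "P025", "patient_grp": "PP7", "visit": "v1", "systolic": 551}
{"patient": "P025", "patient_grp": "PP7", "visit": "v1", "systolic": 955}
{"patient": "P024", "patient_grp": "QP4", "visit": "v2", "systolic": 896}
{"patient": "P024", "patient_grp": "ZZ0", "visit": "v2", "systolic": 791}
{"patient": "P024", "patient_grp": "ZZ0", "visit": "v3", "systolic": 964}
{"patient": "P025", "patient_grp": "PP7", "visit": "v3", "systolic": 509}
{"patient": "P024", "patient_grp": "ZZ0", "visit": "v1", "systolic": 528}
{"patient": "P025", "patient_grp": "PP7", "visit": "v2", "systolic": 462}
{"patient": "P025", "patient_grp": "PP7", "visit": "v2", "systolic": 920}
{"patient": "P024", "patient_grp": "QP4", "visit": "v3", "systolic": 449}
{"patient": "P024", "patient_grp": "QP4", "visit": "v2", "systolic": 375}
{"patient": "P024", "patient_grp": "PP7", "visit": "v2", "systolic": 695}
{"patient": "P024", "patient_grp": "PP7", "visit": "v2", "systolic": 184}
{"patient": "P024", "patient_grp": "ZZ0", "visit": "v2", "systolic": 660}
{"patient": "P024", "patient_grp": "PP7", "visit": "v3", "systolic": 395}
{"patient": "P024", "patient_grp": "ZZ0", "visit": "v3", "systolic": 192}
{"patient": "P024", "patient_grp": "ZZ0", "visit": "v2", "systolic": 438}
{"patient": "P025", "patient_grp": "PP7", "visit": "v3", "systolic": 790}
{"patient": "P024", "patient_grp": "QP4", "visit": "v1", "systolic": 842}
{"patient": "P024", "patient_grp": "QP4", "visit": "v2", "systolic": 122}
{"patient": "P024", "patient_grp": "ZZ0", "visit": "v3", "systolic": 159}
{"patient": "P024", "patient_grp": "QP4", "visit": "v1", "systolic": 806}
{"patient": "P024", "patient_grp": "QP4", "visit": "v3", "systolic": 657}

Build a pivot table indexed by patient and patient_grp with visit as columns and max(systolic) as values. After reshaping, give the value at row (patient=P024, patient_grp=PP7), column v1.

Rows with patient=P024, patient_grp=PP7 and visit=v1: systolic values are 214, 488, 281, 165.
max(214, 488, 281, 165) = 488.

488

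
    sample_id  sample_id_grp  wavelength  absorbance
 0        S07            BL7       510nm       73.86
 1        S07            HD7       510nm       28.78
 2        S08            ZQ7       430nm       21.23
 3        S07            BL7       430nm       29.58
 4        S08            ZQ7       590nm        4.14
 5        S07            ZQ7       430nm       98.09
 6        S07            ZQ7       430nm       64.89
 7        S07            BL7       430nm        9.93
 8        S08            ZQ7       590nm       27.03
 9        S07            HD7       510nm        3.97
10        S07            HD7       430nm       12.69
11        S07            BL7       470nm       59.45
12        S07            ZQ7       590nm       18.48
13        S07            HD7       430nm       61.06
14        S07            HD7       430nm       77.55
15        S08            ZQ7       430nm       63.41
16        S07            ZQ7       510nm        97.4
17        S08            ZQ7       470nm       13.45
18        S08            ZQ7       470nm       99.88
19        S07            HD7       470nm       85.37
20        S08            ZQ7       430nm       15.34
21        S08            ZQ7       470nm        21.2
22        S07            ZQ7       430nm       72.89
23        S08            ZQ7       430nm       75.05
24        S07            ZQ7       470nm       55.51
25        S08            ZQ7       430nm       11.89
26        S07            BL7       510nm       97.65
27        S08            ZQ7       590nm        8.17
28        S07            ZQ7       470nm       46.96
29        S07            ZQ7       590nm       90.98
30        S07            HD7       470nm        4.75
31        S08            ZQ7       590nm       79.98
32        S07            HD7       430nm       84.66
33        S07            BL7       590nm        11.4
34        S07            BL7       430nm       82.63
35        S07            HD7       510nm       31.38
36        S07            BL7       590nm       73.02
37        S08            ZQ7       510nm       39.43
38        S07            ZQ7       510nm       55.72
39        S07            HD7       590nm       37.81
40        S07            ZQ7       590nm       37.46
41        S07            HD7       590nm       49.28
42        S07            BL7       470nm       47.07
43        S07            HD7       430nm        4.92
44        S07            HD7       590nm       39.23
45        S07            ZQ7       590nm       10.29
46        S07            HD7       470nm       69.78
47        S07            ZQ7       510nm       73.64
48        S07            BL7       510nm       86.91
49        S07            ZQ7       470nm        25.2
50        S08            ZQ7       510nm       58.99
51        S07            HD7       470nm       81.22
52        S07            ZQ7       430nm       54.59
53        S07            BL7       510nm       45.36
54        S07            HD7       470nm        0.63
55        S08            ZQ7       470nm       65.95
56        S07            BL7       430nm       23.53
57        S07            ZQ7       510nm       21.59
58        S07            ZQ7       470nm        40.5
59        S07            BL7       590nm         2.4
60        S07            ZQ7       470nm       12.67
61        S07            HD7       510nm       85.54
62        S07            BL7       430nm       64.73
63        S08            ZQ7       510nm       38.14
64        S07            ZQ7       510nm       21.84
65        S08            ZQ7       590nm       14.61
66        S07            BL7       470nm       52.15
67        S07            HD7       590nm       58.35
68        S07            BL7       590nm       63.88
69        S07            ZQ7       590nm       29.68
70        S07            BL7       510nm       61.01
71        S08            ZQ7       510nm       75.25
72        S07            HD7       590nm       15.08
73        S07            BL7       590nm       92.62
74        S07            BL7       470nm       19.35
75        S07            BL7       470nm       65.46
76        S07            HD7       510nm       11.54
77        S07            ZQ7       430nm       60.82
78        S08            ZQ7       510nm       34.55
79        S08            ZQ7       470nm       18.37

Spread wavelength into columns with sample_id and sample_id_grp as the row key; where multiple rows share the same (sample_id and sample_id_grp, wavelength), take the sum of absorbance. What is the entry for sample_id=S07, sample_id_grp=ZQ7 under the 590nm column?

186.89

Rows with sample_id=S07, sample_id_grp=ZQ7 and wavelength=590nm: absorbance values are 18.48, 90.98, 37.46, 10.29, 29.68.
18.48 + 90.98 + 37.46 + 10.29 + 29.68 = 186.89.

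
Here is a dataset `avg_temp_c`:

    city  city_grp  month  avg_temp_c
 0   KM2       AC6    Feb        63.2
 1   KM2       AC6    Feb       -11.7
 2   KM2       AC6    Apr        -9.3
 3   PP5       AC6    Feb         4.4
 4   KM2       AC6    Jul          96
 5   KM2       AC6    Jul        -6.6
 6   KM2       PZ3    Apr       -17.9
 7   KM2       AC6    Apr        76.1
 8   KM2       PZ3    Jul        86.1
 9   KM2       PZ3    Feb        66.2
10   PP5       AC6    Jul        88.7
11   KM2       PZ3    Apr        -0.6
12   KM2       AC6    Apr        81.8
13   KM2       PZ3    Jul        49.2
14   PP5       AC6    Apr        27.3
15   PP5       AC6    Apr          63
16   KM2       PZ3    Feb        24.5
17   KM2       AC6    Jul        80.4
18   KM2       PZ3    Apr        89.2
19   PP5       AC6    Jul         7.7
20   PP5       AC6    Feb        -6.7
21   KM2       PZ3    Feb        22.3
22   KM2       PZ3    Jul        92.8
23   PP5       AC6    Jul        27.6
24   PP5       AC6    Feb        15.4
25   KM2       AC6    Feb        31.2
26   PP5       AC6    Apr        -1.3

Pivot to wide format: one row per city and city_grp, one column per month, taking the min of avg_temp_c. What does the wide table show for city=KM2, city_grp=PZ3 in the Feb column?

22.3

Rows with city=KM2, city_grp=PZ3 and month=Feb: avg_temp_c values are 66.2, 24.5, 22.3.
min(66.2, 24.5, 22.3) = 22.3.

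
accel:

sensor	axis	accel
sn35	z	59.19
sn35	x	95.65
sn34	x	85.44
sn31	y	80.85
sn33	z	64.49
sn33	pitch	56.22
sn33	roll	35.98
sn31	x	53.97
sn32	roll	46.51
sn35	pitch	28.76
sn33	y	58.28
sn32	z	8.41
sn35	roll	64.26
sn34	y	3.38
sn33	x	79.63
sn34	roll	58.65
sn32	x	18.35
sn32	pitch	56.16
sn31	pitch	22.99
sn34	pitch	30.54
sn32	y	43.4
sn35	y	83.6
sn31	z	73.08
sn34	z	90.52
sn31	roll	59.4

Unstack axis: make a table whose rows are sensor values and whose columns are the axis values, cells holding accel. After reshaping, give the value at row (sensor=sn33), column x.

79.63

Wide layout: rows indexed by sensor, columns are the 5 distinct axis values (z, x, y, pitch, roll).
Cell (sensor=sn33, axis=x) draws from the long row where sensor=sn33 and axis=x, which has accel=79.63.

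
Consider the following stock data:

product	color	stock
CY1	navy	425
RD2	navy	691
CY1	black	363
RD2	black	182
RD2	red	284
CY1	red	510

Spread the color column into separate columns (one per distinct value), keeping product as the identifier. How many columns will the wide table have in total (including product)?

4

1 column for product plus 3 distinct color values → 4 columns.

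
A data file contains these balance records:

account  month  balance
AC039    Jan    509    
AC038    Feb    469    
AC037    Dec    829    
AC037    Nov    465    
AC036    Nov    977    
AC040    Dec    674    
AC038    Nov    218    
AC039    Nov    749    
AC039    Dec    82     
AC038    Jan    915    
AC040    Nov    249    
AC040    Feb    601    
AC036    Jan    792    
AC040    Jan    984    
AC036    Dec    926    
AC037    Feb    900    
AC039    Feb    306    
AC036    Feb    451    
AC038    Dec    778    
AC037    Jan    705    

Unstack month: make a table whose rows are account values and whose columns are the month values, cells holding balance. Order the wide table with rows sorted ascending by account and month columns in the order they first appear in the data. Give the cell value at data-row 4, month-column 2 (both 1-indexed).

With rows sorted ascending by account, row 4 is account=AC039. month columns in first-appearance order: Jan, Feb, Dec, Nov; column 2 is Feb.
Long rows with account=AC039, month=Feb: balance = 306.

306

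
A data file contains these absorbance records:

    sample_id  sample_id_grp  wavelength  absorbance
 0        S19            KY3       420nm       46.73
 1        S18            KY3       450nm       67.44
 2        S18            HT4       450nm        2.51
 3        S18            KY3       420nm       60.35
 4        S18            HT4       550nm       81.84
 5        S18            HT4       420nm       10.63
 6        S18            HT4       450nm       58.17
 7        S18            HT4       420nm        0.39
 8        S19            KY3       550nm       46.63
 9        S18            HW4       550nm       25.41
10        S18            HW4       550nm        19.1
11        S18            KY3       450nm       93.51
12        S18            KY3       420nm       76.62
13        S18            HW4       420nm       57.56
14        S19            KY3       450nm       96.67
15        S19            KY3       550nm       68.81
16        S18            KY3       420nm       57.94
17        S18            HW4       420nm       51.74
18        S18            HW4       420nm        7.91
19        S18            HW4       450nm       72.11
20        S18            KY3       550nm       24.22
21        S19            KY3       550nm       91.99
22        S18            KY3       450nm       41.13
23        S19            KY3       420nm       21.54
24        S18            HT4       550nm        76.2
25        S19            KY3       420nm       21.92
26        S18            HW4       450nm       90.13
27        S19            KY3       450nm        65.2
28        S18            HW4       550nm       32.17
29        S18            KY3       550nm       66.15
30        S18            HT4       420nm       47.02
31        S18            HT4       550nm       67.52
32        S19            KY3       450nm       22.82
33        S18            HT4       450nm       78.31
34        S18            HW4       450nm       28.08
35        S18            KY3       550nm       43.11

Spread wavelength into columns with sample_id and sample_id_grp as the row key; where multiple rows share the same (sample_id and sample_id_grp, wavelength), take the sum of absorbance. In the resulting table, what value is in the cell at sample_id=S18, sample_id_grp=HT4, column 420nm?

Rows with sample_id=S18, sample_id_grp=HT4 and wavelength=420nm: absorbance values are 10.63, 0.39, 47.02.
10.63 + 0.39 + 47.02 = 58.04.

58.04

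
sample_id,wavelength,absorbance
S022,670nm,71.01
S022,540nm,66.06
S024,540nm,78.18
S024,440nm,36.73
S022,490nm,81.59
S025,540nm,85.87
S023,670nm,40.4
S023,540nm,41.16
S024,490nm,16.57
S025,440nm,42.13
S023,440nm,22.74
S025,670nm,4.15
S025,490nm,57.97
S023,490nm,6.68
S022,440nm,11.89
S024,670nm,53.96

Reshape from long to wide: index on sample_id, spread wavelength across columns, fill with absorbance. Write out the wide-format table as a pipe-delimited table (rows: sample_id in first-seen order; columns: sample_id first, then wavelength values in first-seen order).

Columns: sample_id plus the 4 distinct wavelength values (670nm, 540nm, 440nm, 490nm).
For example, row S022 column 670nm takes absorbance=71.01 from the long row (S022, 670nm).

| sample_id | 670nm | 540nm | 440nm | 490nm |
| S022 | 71.01 | 66.06 | 11.89 | 81.59 |
| S024 | 53.96 | 78.18 | 36.73 | 16.57 |
| S025 | 4.15 | 85.87 | 42.13 | 57.97 |
| S023 | 40.4 | 41.16 | 22.74 | 6.68 |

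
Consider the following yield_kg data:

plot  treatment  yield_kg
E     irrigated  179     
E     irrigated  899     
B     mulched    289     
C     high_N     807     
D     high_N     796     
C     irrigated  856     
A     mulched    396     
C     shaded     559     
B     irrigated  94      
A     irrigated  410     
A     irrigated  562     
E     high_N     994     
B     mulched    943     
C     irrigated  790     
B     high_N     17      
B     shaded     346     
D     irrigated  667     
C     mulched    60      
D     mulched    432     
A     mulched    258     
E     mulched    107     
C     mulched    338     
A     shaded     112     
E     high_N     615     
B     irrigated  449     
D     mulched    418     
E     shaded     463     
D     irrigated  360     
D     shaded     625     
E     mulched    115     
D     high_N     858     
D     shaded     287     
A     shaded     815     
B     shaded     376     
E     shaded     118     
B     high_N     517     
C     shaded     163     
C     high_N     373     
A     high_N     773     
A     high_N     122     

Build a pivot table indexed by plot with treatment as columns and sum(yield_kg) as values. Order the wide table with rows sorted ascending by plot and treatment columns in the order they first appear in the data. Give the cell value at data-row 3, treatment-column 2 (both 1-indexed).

398

With rows sorted ascending by plot, row 3 is plot=C. treatment columns in first-appearance order: irrigated, mulched, high_N, shaded; column 2 is mulched.
Long rows with plot=C, treatment=mulched: 60 + 338 = 398.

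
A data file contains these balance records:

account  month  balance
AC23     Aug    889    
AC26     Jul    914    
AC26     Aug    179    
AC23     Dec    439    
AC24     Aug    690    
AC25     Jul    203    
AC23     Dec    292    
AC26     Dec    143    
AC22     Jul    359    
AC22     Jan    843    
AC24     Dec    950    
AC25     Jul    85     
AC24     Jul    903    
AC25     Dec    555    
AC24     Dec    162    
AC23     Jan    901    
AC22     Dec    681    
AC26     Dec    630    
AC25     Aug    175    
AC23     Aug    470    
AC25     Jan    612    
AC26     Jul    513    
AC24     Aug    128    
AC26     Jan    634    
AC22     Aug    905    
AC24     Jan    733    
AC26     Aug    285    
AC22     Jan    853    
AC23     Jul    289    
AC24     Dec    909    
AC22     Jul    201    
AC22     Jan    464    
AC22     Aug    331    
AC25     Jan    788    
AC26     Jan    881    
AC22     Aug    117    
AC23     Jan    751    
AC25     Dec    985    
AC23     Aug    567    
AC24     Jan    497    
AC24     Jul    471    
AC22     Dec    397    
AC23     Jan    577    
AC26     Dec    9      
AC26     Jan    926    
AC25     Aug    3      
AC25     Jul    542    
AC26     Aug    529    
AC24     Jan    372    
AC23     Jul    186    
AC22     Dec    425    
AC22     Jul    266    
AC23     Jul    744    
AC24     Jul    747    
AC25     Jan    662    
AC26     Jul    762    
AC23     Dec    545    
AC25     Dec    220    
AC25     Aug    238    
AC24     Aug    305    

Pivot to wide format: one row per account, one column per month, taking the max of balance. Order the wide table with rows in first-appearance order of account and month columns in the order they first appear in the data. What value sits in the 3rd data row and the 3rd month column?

With rows in first-appearance order of account, row 3 is account=AC24. month columns in first-appearance order: Aug, Jul, Dec, Jan; column 3 is Dec.
Long rows with account=AC24, month=Dec: max(950, 162, 909) = 950.

950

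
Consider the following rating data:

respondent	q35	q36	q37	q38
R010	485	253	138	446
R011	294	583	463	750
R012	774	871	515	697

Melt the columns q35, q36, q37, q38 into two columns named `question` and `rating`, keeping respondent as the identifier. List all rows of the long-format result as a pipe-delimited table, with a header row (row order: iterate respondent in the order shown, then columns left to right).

| respondent | question | rating |
| R010 | q35 | 485 |
| R010 | q36 | 253 |
| R010 | q37 | 138 |
| R010 | q38 | 446 |
| R011 | q35 | 294 |
| R011 | q36 | 583 |
| R011 | q37 | 463 |
| R011 | q38 | 750 |
| R012 | q35 | 774 |
| R012 | q36 | 871 |
| R012 | q37 | 515 |
| R012 | q38 | 697 |

Each (respondent, column) pair becomes one row: 3 × 4 = 12 rows.
For example, (R010, q35) → rating=485.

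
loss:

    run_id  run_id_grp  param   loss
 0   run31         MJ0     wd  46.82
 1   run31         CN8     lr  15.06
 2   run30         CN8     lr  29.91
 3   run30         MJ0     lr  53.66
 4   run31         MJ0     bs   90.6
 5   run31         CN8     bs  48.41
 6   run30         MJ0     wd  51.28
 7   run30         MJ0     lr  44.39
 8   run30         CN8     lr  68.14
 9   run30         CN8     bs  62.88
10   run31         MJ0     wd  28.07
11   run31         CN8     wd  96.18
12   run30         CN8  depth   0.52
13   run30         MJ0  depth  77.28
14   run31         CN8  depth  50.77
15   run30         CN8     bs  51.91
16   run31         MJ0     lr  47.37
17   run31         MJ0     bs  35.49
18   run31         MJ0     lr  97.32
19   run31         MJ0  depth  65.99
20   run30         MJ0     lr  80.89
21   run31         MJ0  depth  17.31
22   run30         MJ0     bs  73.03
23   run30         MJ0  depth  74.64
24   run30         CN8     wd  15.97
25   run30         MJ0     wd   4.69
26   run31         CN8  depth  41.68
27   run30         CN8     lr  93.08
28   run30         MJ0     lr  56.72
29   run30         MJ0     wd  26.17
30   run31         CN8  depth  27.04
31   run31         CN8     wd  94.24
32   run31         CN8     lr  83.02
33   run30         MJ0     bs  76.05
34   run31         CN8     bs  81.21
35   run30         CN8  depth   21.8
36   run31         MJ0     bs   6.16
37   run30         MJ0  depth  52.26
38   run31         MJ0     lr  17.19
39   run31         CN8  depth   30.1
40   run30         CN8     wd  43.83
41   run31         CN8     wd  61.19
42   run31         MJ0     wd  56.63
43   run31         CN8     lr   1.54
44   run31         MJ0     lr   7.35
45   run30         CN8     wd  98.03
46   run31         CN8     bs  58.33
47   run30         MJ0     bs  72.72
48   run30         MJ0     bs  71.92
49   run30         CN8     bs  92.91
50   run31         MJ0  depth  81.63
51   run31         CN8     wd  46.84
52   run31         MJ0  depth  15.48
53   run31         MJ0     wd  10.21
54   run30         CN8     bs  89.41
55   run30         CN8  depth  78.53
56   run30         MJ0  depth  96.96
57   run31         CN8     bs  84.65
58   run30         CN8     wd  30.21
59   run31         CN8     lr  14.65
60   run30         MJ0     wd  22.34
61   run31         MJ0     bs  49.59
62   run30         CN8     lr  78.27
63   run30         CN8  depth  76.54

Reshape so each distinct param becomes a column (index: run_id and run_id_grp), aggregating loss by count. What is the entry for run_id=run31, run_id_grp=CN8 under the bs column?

4

Rows with run_id=run31, run_id_grp=CN8 and param=bs: loss values are 48.41, 81.21, 58.33, 84.65.
4 rows match — count = 4.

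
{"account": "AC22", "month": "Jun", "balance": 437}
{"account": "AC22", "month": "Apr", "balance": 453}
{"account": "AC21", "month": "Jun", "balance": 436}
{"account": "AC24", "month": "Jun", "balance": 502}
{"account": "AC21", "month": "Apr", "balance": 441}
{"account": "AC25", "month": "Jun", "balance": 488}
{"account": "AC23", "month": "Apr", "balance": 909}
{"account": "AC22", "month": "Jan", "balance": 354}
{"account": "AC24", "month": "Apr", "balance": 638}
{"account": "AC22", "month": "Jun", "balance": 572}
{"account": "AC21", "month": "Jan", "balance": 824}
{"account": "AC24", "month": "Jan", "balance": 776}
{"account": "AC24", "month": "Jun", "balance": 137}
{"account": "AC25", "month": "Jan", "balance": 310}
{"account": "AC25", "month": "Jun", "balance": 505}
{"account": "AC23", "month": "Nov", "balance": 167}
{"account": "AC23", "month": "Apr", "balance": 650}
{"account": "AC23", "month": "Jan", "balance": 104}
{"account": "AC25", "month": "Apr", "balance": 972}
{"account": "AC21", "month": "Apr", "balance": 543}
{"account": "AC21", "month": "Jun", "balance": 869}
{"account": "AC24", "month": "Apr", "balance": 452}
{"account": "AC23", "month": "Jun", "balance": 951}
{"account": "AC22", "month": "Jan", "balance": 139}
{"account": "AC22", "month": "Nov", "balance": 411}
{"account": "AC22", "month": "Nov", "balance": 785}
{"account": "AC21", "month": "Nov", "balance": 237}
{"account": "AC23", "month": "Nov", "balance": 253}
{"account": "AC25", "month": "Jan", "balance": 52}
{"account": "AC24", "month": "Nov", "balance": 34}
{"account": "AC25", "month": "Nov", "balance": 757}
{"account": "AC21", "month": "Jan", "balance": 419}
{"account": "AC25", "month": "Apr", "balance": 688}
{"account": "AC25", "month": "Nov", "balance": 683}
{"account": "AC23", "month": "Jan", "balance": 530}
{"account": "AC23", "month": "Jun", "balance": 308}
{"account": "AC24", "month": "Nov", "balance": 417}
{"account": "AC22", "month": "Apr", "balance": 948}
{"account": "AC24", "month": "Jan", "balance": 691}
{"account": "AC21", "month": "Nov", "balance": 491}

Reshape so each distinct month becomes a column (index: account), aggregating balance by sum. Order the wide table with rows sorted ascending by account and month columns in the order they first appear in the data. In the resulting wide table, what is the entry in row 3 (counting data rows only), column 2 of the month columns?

With rows sorted ascending by account, row 3 is account=AC23. month columns in first-appearance order: Jun, Apr, Jan, Nov; column 2 is Apr.
Long rows with account=AC23, month=Apr: 909 + 650 = 1559.

1559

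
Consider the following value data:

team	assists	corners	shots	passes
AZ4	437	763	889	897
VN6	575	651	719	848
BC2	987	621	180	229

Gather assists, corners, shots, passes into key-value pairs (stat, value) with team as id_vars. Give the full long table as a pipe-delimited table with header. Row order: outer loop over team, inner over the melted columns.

Each (team, column) pair becomes one row: 3 × 4 = 12 rows.
For example, (AZ4, assists) → value=437.

| team | stat | value |
| AZ4 | assists | 437 |
| AZ4 | corners | 763 |
| AZ4 | shots | 889 |
| AZ4 | passes | 897 |
| VN6 | assists | 575 |
| VN6 | corners | 651 |
| VN6 | shots | 719 |
| VN6 | passes | 848 |
| BC2 | assists | 987 |
| BC2 | corners | 621 |
| BC2 | shots | 180 |
| BC2 | passes | 229 |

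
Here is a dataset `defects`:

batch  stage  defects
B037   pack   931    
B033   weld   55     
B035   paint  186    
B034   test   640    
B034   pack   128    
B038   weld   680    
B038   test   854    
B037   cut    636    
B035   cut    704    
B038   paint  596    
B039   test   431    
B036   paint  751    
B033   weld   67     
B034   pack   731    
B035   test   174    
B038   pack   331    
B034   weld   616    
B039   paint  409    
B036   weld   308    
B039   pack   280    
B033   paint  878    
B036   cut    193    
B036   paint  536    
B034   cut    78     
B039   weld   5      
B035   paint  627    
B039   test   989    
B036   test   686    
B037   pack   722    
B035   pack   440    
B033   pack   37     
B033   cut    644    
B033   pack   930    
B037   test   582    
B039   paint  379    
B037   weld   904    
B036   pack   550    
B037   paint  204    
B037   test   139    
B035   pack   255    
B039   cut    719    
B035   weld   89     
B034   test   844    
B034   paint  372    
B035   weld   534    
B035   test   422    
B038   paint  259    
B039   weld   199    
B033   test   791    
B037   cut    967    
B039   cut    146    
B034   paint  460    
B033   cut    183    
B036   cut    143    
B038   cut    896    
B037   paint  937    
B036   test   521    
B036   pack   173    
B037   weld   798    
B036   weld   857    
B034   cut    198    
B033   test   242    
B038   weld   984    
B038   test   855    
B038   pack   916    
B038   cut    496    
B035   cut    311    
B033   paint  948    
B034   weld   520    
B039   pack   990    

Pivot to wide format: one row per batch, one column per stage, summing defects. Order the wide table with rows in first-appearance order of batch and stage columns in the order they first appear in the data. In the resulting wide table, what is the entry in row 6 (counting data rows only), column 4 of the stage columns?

1420

With rows in first-appearance order of batch, row 6 is batch=B039. stage columns in first-appearance order: pack, weld, paint, test, cut; column 4 is test.
Long rows with batch=B039, stage=test: 431 + 989 = 1420.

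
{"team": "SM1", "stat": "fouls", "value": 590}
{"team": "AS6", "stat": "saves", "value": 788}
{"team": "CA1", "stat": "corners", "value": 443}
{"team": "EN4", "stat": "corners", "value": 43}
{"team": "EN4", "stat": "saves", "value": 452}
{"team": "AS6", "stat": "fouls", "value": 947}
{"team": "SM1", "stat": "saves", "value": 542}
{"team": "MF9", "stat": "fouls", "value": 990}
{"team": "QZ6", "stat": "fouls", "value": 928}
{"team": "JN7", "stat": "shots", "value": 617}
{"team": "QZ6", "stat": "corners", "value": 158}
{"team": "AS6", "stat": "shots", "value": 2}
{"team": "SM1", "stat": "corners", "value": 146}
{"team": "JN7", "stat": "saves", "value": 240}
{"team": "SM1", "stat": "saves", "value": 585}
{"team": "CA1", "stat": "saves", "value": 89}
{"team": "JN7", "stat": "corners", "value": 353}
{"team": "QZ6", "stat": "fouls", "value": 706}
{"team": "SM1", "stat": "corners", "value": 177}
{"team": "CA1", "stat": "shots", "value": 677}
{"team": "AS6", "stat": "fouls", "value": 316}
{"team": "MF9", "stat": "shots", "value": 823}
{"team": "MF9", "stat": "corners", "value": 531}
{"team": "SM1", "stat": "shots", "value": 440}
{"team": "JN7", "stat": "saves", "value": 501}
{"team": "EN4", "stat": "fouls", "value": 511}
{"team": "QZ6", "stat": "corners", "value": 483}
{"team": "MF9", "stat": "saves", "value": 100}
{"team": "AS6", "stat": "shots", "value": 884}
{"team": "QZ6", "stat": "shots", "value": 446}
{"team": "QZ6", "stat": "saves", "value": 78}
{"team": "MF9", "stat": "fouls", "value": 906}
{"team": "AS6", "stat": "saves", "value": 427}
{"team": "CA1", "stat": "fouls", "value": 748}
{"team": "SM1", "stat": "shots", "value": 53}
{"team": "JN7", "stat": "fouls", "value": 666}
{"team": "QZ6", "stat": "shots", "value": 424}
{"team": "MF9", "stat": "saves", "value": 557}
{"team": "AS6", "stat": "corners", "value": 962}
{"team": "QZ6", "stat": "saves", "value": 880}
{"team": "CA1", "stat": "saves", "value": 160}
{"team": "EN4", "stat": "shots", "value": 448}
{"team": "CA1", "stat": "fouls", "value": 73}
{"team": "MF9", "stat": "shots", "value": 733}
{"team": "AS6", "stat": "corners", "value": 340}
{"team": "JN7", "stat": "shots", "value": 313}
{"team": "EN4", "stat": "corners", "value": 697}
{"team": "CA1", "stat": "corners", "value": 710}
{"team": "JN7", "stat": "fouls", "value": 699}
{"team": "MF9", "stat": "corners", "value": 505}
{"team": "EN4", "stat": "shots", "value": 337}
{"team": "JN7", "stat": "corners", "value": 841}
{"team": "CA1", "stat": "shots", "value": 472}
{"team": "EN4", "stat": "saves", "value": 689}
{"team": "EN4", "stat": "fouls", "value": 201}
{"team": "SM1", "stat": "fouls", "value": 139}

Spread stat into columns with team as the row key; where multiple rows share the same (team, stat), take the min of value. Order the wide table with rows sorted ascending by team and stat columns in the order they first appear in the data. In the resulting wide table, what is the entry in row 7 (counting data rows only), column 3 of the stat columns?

With rows sorted ascending by team, row 7 is team=SM1. stat columns in first-appearance order: fouls, saves, corners, shots; column 3 is corners.
Long rows with team=SM1, stat=corners: min(146, 177) = 146.

146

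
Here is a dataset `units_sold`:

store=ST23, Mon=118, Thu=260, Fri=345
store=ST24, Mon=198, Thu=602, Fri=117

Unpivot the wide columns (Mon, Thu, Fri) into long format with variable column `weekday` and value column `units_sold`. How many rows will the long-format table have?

6

2 store values × 3 melted columns = 6 rows.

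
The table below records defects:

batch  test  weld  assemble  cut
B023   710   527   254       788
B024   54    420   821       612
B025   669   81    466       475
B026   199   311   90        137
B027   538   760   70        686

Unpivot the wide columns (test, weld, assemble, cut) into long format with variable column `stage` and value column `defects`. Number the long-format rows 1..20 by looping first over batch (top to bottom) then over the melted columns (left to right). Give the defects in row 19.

20 rows total (5 × 4). Row 19: index ⌊(19-1)/4⌋ = 4 into batch → B027; (19-1) mod 4 = 2 into the melted columns → assemble.
So row 19 is (B027, assemble, 70); defects = 70.

70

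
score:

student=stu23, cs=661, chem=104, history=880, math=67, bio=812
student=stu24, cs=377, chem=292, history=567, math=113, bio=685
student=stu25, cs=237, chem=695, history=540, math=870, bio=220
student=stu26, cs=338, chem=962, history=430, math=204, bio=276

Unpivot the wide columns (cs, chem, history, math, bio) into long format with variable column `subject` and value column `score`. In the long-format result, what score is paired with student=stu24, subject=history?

567

Unpivoting turns each (student, wide-column) pair into one long row.
The wide cell at row stu24, column history holds 567, so the long row (stu24, history) has score=567.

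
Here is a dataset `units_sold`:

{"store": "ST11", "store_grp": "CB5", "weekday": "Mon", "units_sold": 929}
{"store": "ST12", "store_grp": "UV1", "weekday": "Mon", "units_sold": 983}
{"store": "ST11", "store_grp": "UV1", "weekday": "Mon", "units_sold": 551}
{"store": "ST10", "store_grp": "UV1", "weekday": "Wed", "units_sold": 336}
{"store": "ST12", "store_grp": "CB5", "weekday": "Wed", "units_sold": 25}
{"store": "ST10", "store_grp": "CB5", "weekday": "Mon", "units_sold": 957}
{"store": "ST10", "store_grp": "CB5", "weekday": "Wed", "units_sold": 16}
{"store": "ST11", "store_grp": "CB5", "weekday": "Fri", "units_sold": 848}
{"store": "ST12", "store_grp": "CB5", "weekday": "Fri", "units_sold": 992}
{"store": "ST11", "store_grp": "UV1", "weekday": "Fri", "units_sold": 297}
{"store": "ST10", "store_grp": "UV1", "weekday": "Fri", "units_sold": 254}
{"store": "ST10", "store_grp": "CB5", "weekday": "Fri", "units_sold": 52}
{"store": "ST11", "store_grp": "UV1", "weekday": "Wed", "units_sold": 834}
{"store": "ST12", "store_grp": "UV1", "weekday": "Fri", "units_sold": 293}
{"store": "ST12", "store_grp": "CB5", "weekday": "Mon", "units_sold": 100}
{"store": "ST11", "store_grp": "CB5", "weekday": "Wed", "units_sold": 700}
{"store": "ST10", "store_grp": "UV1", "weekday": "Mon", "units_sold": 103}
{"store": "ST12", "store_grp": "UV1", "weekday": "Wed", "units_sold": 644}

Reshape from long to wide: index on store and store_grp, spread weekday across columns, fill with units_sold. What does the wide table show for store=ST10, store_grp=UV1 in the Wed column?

Wide layout: rows indexed by store and store_grp, columns are the 3 distinct weekday values (Mon, Wed, Fri).
Cell (store=ST10, store_grp=UV1, weekday=Wed) draws from the long row where store=ST10, store_grp=UV1 and weekday=Wed, which has units_sold=336.

336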